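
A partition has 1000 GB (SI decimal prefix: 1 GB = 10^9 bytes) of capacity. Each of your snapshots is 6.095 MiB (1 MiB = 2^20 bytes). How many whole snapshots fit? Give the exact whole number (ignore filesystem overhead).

156,468

Capacity: 1000 GB = 1,000,000,000,000 bytes
Per item: 6.095 MiB = 6,391,070.72 bytes
⌊1,000,000,000,000 / 6,391,070.72⌋ = 156,468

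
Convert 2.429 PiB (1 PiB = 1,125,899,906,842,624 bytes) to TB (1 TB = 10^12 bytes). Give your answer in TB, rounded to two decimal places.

2.429 PiB = 2.429 × 2^50 bytes = 2,734,810,873,720,733.696 bytes
1 TB = 1,000,000,000,000 bytes
2,734,810,873,720,733.696 / 1,000,000,000,000 = 2,734.81 TB

2,734.81 TB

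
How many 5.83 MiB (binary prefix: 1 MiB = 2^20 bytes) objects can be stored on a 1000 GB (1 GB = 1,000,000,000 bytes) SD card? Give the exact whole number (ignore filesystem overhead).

163,580

Capacity: 1000 GB = 1,000,000,000,000 bytes
Per item: 5.83 MiB = 6,113,198.08 bytes
⌊1,000,000,000,000 / 6,113,198.08⌋ = 163,580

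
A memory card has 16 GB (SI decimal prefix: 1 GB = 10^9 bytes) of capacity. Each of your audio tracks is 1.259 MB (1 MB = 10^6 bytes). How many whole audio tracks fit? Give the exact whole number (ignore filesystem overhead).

Capacity: 16 GB = 16,000,000,000 bytes
Per item: 1.259 MB = 1,259,000 bytes
⌊16,000,000,000 / 1,259,000⌋ = 12,708

12,708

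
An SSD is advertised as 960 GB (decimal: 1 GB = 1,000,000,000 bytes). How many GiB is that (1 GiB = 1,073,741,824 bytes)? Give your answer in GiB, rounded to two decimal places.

960 GB × 1,000,000,000 bytes/GB = 960,000,000,000 bytes
1 GiB = 1,073,741,824 bytes
960,000,000,000 / 1,073,741,824 = 894.07 GiB

894.07 GiB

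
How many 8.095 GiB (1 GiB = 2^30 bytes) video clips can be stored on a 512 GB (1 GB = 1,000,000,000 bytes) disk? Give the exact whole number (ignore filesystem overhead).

Capacity: 512 GB = 512,000,000,000 bytes
Per item: 8.095 GiB = 8,691,940,065.28 bytes
⌊512,000,000,000 / 8,691,940,065.28⌋ = 58

58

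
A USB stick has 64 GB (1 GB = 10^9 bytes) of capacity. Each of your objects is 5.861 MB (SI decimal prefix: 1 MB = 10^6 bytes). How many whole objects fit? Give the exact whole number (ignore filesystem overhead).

Capacity: 64 GB = 64,000,000,000 bytes
Per item: 5.861 MB = 5,861,000 bytes
⌊64,000,000,000 / 5,861,000⌋ = 10,919

10,919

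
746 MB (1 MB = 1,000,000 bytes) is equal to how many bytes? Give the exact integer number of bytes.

746 × 1,000,000 = 746,000,000 bytes

746,000,000 bytes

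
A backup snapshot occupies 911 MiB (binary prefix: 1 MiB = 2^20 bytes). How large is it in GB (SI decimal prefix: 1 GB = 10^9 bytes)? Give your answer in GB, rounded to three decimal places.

911 MiB = 911 × 2^20 bytes = 955,252,736 bytes
1 GB = 10^9 bytes = 1,000,000,000 bytes
955,252,736 / 1,000,000,000 = 0.955 GB

0.955 GB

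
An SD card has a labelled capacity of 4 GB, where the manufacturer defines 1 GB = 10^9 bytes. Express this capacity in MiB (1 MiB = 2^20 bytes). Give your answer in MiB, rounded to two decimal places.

3,814.70 MiB

4 GB = 4 × 10^9 bytes = 4,000,000,000 bytes
1 MiB = 2^20 bytes = 1,048,576 bytes
4,000,000,000 / 1,048,576 = 3,814.70 MiB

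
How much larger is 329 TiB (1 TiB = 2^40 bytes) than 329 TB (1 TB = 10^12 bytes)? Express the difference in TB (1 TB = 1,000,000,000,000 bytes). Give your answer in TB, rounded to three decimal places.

32.739 TB

329 TiB = 329 × 1,099,511,627,776 = 361,739,325,538,304 bytes
329 TB = 329 × 1,000,000,000,000 = 329,000,000,000,000 bytes
difference = 32,739,325,538,304 bytes
32,739,325,538,304 / 1,000,000,000,000 = 32.739 TB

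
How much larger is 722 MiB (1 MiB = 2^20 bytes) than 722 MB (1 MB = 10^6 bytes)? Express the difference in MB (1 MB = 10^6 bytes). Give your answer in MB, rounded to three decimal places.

35.072 MB

722 MiB = 722 × 1,048,576 = 757,071,872 bytes
722 MB = 722 × 1,000,000 = 722,000,000 bytes
difference = 35,071,872 bytes
35,071,872 / 1,000,000 = 35.072 MB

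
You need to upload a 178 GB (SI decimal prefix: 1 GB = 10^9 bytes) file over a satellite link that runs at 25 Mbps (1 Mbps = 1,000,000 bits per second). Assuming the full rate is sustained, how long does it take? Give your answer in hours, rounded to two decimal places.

178 GB = 178,000,000,000 bytes = 1,424,000,000,000 bits
25 Mbps = 25,000,000 bits/s
time = 1,424,000,000,000 / 25,000,000 = 56,960.0000 s
56,960.0000 s / 3600 = 15.82 hours

15.82 hours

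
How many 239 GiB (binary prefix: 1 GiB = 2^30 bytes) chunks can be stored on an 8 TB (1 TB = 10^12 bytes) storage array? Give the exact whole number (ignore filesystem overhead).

31

Capacity: 8 TB = 8,000,000,000,000 bytes
Per item: 239 GiB = 256,624,295,936 bytes
⌊8,000,000,000,000 / 256,624,295,936⌋ = 31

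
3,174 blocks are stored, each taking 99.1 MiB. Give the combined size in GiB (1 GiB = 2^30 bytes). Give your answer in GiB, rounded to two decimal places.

307.17 GiB

Total = 3,174 × 99.1 MiB = 314543.4 MiB
= 314543.4 × 1,048,576 bytes = 329,822,660,198.4 bytes
1 GiB = 1,073,741,824 bytes
329,822,660,198.4 / 1,073,741,824 = 307.17 GiB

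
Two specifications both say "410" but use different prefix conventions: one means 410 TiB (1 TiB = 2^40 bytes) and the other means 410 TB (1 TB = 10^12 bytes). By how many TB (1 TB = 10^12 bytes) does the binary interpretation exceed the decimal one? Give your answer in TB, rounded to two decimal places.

40.80 TB

410 TiB = 410 × 1,099,511,627,776 = 450,799,767,388,160 bytes
410 TB = 410 × 1,000,000,000,000 = 410,000,000,000,000 bytes
difference = 40,799,767,388,160 bytes
40,799,767,388,160 / 1,000,000,000,000 = 40.80 TB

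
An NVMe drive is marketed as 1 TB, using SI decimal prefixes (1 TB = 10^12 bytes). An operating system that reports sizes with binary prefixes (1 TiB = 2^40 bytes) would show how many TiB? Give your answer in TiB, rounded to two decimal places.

1 TB × 1,000,000,000,000 bytes/TB = 1,000,000,000,000 bytes
1 TiB = 1,099,511,627,776 bytes
1,000,000,000,000 / 1,099,511,627,776 = 0.91 TiB

0.91 TiB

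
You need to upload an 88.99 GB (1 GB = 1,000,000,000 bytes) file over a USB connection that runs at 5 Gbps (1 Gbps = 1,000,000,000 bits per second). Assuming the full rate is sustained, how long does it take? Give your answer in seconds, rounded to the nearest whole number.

142 seconds

88.99 GB = 88,990,000,000 bytes = 711,920,000,000 bits
5 Gbps = 5,000,000,000 bits/s
time = 711,920,000,000 / 5,000,000,000 = 142 s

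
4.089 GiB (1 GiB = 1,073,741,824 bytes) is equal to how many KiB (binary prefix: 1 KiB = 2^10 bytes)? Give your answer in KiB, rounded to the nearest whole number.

4,287,627 KiB

4.089 GiB = 4.089 × 2^30 bytes = 4,390,530,318.336 bytes
1 KiB = 1,024 bytes
4,390,530,318.336 / 1,024 = 4,287,627 KiB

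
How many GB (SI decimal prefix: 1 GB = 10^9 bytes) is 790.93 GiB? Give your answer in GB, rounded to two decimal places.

790.93 GiB × 1,073,741,824 bytes/GiB = 849,254,620,856.32 bytes
1 GB = 10^9 bytes = 1,000,000,000 bytes
849,254,620,856.32 / 1,000,000,000 = 849.25 GB

849.25 GB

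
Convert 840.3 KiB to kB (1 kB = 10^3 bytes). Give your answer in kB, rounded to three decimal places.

840.3 KiB = 840.3 × 2^10 bytes = 860,467.2 bytes
1 kB = 10^3 bytes = 1,000 bytes
860,467.2 / 1,000 = 860.467 kB

860.467 kB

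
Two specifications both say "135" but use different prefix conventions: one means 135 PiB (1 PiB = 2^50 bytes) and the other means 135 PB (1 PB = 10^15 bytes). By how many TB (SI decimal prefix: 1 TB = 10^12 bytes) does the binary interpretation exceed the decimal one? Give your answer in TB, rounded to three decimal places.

16,996.487 TB

135 PiB = 135 × 1,125,899,906,842,624 = 151,996,487,423,754,240 bytes
135 PB = 135 × 1,000,000,000,000,000 = 135,000,000,000,000,000 bytes
difference = 16,996,487,423,754,240 bytes
16,996,487,423,754,240 / 1,000,000,000,000 = 16,996.487 TB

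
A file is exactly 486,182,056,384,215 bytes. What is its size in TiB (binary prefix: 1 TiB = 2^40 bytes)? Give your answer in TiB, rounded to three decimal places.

486,182,056,384,215 bytes given.
1 TiB = 2^40 bytes = 1,099,511,627,776 bytes
486,182,056,384,215 / 1,099,511,627,776 = 442.180 TiB

442.180 TiB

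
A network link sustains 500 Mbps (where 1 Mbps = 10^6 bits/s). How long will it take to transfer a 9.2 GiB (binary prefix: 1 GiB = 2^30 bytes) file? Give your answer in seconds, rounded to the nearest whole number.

9.2 GiB = 9,878,424,780.8 bytes = 79,027,398,246.4 bits
500 Mbps = 500,000,000 bits/s
time = 79,027,398,246.4 / 500,000,000 = 158 s

158 seconds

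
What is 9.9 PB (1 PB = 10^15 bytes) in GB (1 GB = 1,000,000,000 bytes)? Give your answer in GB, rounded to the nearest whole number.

9.9 PB × 1,000,000,000,000,000 bytes/PB = 9,900,000,000,000,000 bytes
1 GB = 1,000,000,000 bytes
9,900,000,000,000,000 / 1,000,000,000 = 9,900,000 GB

9,900,000 GB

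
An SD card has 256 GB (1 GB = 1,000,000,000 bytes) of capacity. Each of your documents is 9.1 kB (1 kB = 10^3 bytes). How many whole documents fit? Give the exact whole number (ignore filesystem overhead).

28,131,868

Capacity: 256 GB = 256,000,000,000 bytes
Per item: 9.1 kB = 9,100 bytes
⌊256,000,000,000 / 9,100⌋ = 28,131,868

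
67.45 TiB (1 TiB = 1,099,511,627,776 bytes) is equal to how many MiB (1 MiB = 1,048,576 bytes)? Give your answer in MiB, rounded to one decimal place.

67.45 TiB × 1,099,511,627,776 bytes/TiB = 74,162,059,293,491.2 bytes
1 MiB = 2^20 bytes = 1,048,576 bytes
74,162,059,293,491.2 / 1,048,576 = 70,726,451.2 MiB

70,726,451.2 MiB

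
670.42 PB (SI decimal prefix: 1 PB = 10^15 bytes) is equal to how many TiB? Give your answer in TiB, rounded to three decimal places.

670.42 PB × 1,000,000,000,000,000 bytes/PB = 670,420,000,000,000,000 bytes
1 TiB = 1,099,511,627,776 bytes
670,420,000,000,000,000 / 1,099,511,627,776 = 609,743.438 TiB

609,743.438 TiB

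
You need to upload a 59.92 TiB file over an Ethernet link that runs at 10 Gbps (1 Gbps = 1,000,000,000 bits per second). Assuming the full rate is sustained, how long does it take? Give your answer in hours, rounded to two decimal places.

14.64 hours

59.92 TiB = 65,882,736,736,337.92 bytes = 527,061,893,890,703.36 bits
10 Gbps = 10,000,000,000 bits/s
time = 527,061,893,890,703.36 / 10,000,000,000 = 52,706.1894 s
52,706.1894 s / 3600 = 14.64 hours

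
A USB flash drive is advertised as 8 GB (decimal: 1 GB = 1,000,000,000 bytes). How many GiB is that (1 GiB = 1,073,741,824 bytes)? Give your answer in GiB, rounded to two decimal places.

7.45 GiB

8 GB = 8 × 10^9 bytes = 8,000,000,000 bytes
1 GiB = 2^30 bytes = 1,073,741,824 bytes
8,000,000,000 / 1,073,741,824 = 7.45 GiB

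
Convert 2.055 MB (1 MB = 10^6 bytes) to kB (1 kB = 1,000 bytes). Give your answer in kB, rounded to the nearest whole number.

2,055 kB

2.055 MB = 2.055 × 10^6 bytes = 2,055,000 bytes
1 kB = 1,000 bytes
2,055,000 / 1,000 = 2,055 kB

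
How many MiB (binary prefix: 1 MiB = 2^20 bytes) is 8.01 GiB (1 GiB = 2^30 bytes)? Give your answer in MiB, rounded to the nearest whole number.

8,202 MiB

8.01 GiB = 8.01 × 2^30 bytes = 8,600,672,010.24 bytes
1 MiB = 2^20 bytes = 1,048,576 bytes
8,600,672,010.24 / 1,048,576 = 8,202 MiB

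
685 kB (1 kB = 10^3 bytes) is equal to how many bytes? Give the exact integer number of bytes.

685 × 1,000 = 685,000 bytes  (1 kB = 10^3 bytes)

685,000 bytes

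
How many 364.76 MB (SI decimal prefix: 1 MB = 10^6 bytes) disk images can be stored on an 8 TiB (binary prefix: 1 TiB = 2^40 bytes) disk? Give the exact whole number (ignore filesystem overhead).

24,114

Capacity: 8 TiB = 8,796,093,022,208 bytes
Per item: 364.76 MB = 364,760,000 bytes
⌊8,796,093,022,208 / 364,760,000⌋ = 24,114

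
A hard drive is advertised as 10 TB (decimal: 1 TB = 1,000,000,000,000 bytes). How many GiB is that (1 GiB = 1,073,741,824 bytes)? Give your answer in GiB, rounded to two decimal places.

9,313.23 GiB

10 TB × 1,000,000,000,000 bytes/TB = 10,000,000,000,000 bytes
1 GiB = 2^30 bytes = 1,073,741,824 bytes
10,000,000,000,000 / 1,073,741,824 = 9,313.23 GiB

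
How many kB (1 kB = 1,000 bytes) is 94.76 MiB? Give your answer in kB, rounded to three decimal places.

94.76 MiB = 94.76 × 2^20 bytes = 99,363,061.76 bytes
1 kB = 1,000 bytes
99,363,061.76 / 1,000 = 99,363.062 kB

99,363.062 kB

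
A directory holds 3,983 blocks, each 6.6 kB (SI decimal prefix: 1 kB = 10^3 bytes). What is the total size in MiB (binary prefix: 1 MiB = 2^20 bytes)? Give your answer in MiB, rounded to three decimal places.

25.070 MiB

Total = 3,983 × 6.6 kB = 26287.8 kB
= 26287.8 × 1,000 bytes = 26,287,800 bytes
1 MiB = 1,048,576 bytes
26,287,800 / 1,048,576 = 25.070 MiB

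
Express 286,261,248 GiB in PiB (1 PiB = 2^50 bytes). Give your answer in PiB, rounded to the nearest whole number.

286,261,248 GiB = 286,261,248 × 2^30 bytes = 307,370,674,568,036,352 bytes
1 PiB = 1,125,899,906,842,624 bytes
307,370,674,568,036,352 / 1,125,899,906,842,624 = 273 PiB

273 PiB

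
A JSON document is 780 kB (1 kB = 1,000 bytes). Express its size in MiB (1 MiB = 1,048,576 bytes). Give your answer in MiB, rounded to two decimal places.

0.74 MiB

780 kB × 1,000 bytes/kB = 780,000 bytes
1 MiB = 1,048,576 bytes
780,000 / 1,048,576 = 0.74 MiB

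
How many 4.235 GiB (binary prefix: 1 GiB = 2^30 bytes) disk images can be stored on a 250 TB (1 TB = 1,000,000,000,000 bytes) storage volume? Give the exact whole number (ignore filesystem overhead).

Capacity: 250 TB = 250,000,000,000,000 bytes
Per item: 4.235 GiB = 4,547,296,624.64 bytes
⌊250,000,000,000,000 / 4,547,296,624.64⌋ = 54,977

54,977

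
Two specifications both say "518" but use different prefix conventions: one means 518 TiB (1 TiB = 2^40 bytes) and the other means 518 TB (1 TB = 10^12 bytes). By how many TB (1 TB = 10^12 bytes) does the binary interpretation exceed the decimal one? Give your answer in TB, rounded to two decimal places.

51.55 TB

518 TiB = 518 × 1,099,511,627,776 = 569,547,023,187,968 bytes
518 TB = 518 × 1,000,000,000,000 = 518,000,000,000,000 bytes
difference = 51,547,023,187,968 bytes
51,547,023,187,968 / 1,000,000,000,000 = 51.55 TB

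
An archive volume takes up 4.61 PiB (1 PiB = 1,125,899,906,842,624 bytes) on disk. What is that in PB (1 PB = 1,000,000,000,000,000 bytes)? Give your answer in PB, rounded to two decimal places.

5.19 PB

4.61 PiB × 1,125,899,906,842,624 bytes/PiB = 5,190,398,570,544,496.64 bytes
1 PB = 1,000,000,000,000,000 bytes
5,190,398,570,544,496.64 / 1,000,000,000,000,000 = 5.19 PB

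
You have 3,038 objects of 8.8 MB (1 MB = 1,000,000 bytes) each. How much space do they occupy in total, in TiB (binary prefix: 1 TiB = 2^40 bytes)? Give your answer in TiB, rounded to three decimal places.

Total = 3,038 × 8.8 MB = 26734.4 MB
= 26734.4 × 1,000,000 bytes = 26,734,400,000 bytes
1 TiB = 1,099,511,627,776 bytes
26,734,400,000 / 1,099,511,627,776 = 0.024 TiB

0.024 TiB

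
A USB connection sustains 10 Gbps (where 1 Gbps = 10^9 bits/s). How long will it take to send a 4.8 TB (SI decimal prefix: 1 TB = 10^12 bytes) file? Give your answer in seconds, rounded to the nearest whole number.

4.8 TB = 4,800,000,000,000 bytes = 38,400,000,000,000 bits
10 Gbps = 10,000,000,000 bits/s
time = 38,400,000,000,000 / 10,000,000,000 = 3,840 s

3,840 seconds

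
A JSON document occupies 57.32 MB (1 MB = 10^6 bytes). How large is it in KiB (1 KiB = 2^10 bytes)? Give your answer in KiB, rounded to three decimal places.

55,976.563 KiB

57.32 MB × 1,000,000 bytes/MB = 57,320,000 bytes
1 KiB = 1,024 bytes
57,320,000 / 1,024 = 55,976.563 KiB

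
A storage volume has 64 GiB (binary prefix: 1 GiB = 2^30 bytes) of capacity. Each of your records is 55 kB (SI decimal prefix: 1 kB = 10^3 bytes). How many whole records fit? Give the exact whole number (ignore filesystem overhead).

Capacity: 64 GiB = 68,719,476,736 bytes
Per item: 55 kB = 55,000 bytes
⌊68,719,476,736 / 55,000⌋ = 1,249,445

1,249,445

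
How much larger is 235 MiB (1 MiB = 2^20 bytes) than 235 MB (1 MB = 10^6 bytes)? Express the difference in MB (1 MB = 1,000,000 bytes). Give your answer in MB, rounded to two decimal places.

235 MiB = 235 × 1,048,576 = 246,415,360 bytes
235 MB = 235 × 1,000,000 = 235,000,000 bytes
difference = 11,415,360 bytes
11,415,360 / 1,000,000 = 11.42 MB

11.42 MB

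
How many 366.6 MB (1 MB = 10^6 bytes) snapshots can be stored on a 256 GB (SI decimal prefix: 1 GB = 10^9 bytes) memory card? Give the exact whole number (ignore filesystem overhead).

Capacity: 256 GB = 256,000,000,000 bytes
Per item: 366.6 MB = 366,600,000 bytes
⌊256,000,000,000 / 366,600,000⌋ = 698

698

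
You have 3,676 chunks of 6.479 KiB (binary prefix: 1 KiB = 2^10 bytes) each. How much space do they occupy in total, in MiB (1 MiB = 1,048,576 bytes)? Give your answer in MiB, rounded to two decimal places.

Total = 3,676 × 6.479 KiB = 23816.804 KiB
= 23816.804 × 1,024 bytes = 24,388,407.296 bytes
1 MiB = 1,048,576 bytes
24,388,407.296 / 1,048,576 = 23.26 MiB

23.26 MiB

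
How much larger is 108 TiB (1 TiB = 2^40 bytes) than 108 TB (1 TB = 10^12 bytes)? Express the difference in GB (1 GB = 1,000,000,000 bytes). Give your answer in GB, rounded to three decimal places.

108 TiB = 108 × 1,099,511,627,776 = 118,747,255,799,808 bytes
108 TB = 108 × 1,000,000,000,000 = 108,000,000,000,000 bytes
difference = 10,747,255,799,808 bytes
10,747,255,799,808 / 1,000,000,000 = 10,747.256 GB

10,747.256 GB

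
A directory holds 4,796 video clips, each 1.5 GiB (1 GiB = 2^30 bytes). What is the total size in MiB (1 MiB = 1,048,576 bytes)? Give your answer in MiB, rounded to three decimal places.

Total = 4,796 × 1.5 GiB = 7194 GiB
= 7194 × 1,073,741,824 bytes = 7,724,498,681,856 bytes
1 MiB = 1,048,576 bytes
7,724,498,681,856 / 1,048,576 = 7,366,656.000 MiB

7,366,656.000 MiB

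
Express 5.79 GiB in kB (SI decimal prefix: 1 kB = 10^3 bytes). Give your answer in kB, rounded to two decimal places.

6,216,965.16 kB

5.79 GiB × 1,073,741,824 bytes/GiB = 6,216,965,160.96 bytes
1 kB = 10^3 bytes = 1,000 bytes
6,216,965,160.96 / 1,000 = 6,216,965.16 kB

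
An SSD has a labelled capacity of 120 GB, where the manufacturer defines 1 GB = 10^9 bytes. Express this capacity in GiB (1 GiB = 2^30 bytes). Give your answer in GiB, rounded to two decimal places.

120 GB × 1,000,000,000 bytes/GB = 120,000,000,000 bytes
1 GiB = 1,073,741,824 bytes
120,000,000,000 / 1,073,741,824 = 111.76 GiB

111.76 GiB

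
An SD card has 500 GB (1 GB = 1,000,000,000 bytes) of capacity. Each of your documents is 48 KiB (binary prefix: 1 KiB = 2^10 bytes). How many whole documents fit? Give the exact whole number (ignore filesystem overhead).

Capacity: 500 GB = 500,000,000,000 bytes
Per item: 48 KiB = 49,152 bytes
⌊500,000,000,000 / 49,152⌋ = 10,172,526

10,172,526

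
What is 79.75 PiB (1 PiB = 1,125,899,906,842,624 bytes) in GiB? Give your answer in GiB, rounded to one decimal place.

83,623,936.0 GiB

79.75 PiB × 1,125,899,906,842,624 bytes/PiB = 89,790,517,570,699,264 bytes
1 GiB = 1,073,741,824 bytes
89,790,517,570,699,264 / 1,073,741,824 = 83,623,936.0 GiB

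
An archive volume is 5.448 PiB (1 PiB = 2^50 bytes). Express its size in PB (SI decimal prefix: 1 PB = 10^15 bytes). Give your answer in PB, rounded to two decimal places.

5.448 PiB = 5.448 × 2^50 bytes = 6,133,902,692,478,615.552 bytes
1 PB = 10^15 bytes = 1,000,000,000,000,000 bytes
6,133,902,692,478,615.552 / 1,000,000,000,000,000 = 6.13 PB

6.13 PB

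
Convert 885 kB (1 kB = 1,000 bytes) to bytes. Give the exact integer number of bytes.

885 × 1,000 = 885,000 bytes

885,000 bytes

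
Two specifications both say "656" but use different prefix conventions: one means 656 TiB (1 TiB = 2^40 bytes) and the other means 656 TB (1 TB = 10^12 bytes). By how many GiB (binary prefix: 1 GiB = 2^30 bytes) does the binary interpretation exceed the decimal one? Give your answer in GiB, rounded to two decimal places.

60,796.39 GiB

656 TiB = 656 × 1,099,511,627,776 = 721,279,627,821,056 bytes
656 TB = 656 × 1,000,000,000,000 = 656,000,000,000,000 bytes
difference = 65,279,627,821,056 bytes
65,279,627,821,056 / 1,073,741,824 = 60,796.39 GiB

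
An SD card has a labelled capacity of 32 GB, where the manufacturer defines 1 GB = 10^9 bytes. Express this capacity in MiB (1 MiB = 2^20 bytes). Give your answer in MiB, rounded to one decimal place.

32 GB = 32 × 10^9 bytes = 32,000,000,000 bytes
1 MiB = 1,048,576 bytes
32,000,000,000 / 1,048,576 = 30,517.6 MiB

30,517.6 MiB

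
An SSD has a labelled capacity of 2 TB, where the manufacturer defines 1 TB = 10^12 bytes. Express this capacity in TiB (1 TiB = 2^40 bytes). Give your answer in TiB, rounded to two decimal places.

2 TB × 1,000,000,000,000 bytes/TB = 2,000,000,000,000 bytes
1 TiB = 1,099,511,627,776 bytes
2,000,000,000,000 / 1,099,511,627,776 = 1.82 TiB

1.82 TiB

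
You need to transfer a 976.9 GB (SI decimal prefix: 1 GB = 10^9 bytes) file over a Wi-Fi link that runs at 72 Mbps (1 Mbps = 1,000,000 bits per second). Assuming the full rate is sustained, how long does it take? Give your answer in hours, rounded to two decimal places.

976.9 GB = 976,900,000,000 bytes = 7,815,200,000,000 bits
72 Mbps = 72,000,000 bits/s
time = 7,815,200,000,000 / 72,000,000 = 108,544.4444 s
108,544.4444 s / 3600 = 30.15 hours

30.15 hours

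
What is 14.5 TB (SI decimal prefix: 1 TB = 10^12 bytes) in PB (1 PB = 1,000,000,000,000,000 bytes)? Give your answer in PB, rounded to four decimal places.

0.0145 PB

14.5 TB × 1,000,000,000,000 bytes/TB = 14,500,000,000,000 bytes
1 PB = 10^15 bytes = 1,000,000,000,000,000 bytes
14,500,000,000,000 / 1,000,000,000,000,000 = 0.0145 PB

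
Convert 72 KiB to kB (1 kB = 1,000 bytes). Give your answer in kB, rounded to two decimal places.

72 KiB × 1,024 bytes/KiB = 73,728 bytes
1 kB = 10^3 bytes = 1,000 bytes
73,728 / 1,000 = 73.73 kB

73.73 kB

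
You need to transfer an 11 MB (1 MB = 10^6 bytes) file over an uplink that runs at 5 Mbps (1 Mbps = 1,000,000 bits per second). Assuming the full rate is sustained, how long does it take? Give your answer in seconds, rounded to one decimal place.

11 MB = 11,000,000 bytes = 88,000,000 bits
5 Mbps = 5,000,000 bits/s
time = 88,000,000 / 5,000,000 = 17.6 s

17.6 seconds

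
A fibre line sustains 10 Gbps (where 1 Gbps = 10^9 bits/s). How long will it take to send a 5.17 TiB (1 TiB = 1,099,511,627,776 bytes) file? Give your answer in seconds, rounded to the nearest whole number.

5.17 TiB = 5,684,475,115,601.92 bytes = 45,475,800,924,815.36 bits
10 Gbps = 10,000,000,000 bits/s
time = 45,475,800,924,815.36 / 10,000,000,000 = 4,548 s

4,548 seconds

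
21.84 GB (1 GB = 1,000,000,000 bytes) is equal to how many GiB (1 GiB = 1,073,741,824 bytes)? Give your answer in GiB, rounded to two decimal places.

21.84 GB × 1,000,000,000 bytes/GB = 21,840,000,000 bytes
1 GiB = 2^30 bytes = 1,073,741,824 bytes
21,840,000,000 / 1,073,741,824 = 20.34 GiB

20.34 GiB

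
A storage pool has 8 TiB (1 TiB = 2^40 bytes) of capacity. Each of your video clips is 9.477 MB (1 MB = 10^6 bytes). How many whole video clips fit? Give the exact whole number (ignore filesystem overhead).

928,151

Capacity: 8 TiB = 8,796,093,022,208 bytes
Per item: 9.477 MB = 9,477,000 bytes
⌊8,796,093,022,208 / 9,477,000⌋ = 928,151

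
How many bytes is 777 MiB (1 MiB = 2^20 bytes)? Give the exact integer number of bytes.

814,743,552 bytes

777 × 1,048,576 = 814,743,552 bytes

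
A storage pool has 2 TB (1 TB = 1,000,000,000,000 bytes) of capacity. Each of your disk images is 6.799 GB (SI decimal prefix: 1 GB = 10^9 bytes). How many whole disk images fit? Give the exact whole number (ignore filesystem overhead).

Capacity: 2 TB = 2,000,000,000,000 bytes
Per item: 6.799 GB = 6,799,000,000 bytes
⌊2,000,000,000,000 / 6,799,000,000⌋ = 294

294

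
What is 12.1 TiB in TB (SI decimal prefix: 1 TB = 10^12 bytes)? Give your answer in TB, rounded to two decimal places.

12.1 TiB = 12.1 × 2^40 bytes = 13,304,090,696,089.6 bytes
1 TB = 10^12 bytes = 1,000,000,000,000 bytes
13,304,090,696,089.6 / 1,000,000,000,000 = 13.30 TB

13.30 TB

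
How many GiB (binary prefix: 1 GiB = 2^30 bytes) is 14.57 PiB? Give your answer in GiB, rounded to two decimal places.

14.57 PiB = 14.57 × 2^50 bytes = 16,404,361,642,697,031.68 bytes
1 GiB = 2^30 bytes = 1,073,741,824 bytes
16,404,361,642,697,031.68 / 1,073,741,824 = 15,277,752.32 GiB

15,277,752.32 GiB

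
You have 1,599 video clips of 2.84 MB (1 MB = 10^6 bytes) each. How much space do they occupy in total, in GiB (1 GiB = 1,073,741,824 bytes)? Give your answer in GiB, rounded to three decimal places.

Total = 1,599 × 2.84 MB = 4541.16 MB
= 4541.16 × 1,000,000 bytes = 4,541,160,000 bytes
1 GiB = 1,073,741,824 bytes
4,541,160,000 / 1,073,741,824 = 4.229 GiB

4.229 GiB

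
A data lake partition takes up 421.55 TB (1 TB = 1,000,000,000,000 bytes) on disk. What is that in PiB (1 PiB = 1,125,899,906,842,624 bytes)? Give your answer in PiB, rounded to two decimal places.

0.37 PiB

421.55 TB = 421.55 × 10^12 bytes = 421,550,000,000,000 bytes
1 PiB = 1,125,899,906,842,624 bytes
421,550,000,000,000 / 1,125,899,906,842,624 = 0.37 PiB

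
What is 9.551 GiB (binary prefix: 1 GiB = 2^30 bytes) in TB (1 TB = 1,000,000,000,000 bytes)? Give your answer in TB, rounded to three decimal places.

9.551 GiB = 9.551 × 2^30 bytes = 10,255,308,161.024 bytes
1 TB = 10^12 bytes = 1,000,000,000,000 bytes
10,255,308,161.024 / 1,000,000,000,000 = 0.010 TB

0.010 TB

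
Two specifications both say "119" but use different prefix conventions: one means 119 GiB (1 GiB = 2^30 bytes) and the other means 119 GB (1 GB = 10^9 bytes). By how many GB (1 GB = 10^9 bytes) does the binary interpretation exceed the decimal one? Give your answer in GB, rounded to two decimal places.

119 GiB = 119 × 1,073,741,824 = 127,775,277,056 bytes
119 GB = 119 × 1,000,000,000 = 119,000,000,000 bytes
difference = 8,775,277,056 bytes
8,775,277,056 / 1,000,000,000 = 8.78 GB

8.78 GB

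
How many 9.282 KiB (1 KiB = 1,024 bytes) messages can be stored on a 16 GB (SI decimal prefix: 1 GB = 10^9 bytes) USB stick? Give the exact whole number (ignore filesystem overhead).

Capacity: 16 GB = 16,000,000,000 bytes
Per item: 9.282 KiB = 9,504.768 bytes
⌊16,000,000,000 / 9,504.768⌋ = 1,683,365

1,683,365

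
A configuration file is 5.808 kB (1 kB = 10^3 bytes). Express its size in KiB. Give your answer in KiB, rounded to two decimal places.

5.67 KiB

5.808 kB × 1,000 bytes/kB = 5,808 bytes
1 KiB = 2^10 bytes = 1,024 bytes
5,808 / 1,024 = 5.67 KiB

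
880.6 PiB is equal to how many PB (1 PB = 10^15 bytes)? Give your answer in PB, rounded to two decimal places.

880.6 PiB × 1,125,899,906,842,624 bytes/PiB = 991,467,457,965,614,694.4 bytes
1 PB = 10^15 bytes = 1,000,000,000,000,000 bytes
991,467,457,965,614,694.4 / 1,000,000,000,000,000 = 991.47 PB

991.47 PB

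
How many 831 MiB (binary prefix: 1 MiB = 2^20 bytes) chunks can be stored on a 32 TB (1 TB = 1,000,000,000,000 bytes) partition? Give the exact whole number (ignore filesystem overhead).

Capacity: 32 TB = 32,000,000,000,000 bytes
Per item: 831 MiB = 871,366,656 bytes
⌊32,000,000,000,000 / 871,366,656⌋ = 36,723

36,723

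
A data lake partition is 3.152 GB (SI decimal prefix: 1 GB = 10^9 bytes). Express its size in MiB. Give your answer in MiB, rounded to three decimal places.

3,005.981 MiB

3.152 GB = 3.152 × 10^9 bytes = 3,152,000,000 bytes
1 MiB = 1,048,576 bytes
3,152,000,000 / 1,048,576 = 3,005.981 MiB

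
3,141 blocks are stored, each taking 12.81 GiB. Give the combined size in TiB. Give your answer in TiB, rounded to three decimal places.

Total = 3,141 × 12.81 GiB = 40236.21 GiB
= 40236.21 × 1,073,741,824 bytes = 43,203,301,516,247.04 bytes
1 TiB = 1,099,511,627,776 bytes
43,203,301,516,247.04 / 1,099,511,627,776 = 39.293 TiB

39.293 TiB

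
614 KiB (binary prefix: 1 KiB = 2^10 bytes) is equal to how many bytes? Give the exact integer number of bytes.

614 × 1,024 = 628,736 bytes  (1 KiB = 2^10 bytes)

628,736 bytes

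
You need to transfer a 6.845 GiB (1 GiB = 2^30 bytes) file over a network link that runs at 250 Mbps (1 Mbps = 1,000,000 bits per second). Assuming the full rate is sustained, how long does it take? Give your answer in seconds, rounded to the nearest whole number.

6.845 GiB = 7,349,762,785.28 bytes = 58,798,102,282.24 bits
250 Mbps = 250,000,000 bits/s
time = 58,798,102,282.24 / 250,000,000 = 235 s

235 seconds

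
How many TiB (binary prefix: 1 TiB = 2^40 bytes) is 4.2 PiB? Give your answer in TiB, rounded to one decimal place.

4.2 PiB × 1,125,899,906,842,624 bytes/PiB = 4,728,779,608,739,020.8 bytes
1 TiB = 2^40 bytes = 1,099,511,627,776 bytes
4,728,779,608,739,020.8 / 1,099,511,627,776 = 4,300.8 TiB

4,300.8 TiB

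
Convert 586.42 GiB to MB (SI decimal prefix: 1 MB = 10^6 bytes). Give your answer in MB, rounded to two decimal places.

629,663.68 MB

586.42 GiB × 1,073,741,824 bytes/GiB = 629,663,680,430.08 bytes
1 MB = 1,000,000 bytes
629,663,680,430.08 / 1,000,000 = 629,663.68 MB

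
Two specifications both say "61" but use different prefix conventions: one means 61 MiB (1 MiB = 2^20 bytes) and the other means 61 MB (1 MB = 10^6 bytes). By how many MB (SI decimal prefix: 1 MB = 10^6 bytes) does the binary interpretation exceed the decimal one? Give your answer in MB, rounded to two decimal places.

2.96 MB

61 MiB = 61 × 1,048,576 = 63,963,136 bytes
61 MB = 61 × 1,000,000 = 61,000,000 bytes
difference = 2,963,136 bytes
2,963,136 / 1,000,000 = 2.96 MB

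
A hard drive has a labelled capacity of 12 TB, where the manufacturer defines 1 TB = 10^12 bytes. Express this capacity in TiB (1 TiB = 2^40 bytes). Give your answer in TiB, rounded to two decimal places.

12 TB × 1,000,000,000,000 bytes/TB = 12,000,000,000,000 bytes
1 TiB = 1,099,511,627,776 bytes
12,000,000,000,000 / 1,099,511,627,776 = 10.91 TiB

10.91 TiB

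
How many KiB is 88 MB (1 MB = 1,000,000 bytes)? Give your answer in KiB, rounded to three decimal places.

88 MB = 88 × 10^6 bytes = 88,000,000 bytes
1 KiB = 1,024 bytes
88,000,000 / 1,024 = 85,937.500 KiB

85,937.500 KiB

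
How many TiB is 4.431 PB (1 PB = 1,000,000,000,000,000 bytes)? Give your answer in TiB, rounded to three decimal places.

4.431 PB × 1,000,000,000,000,000 bytes/PB = 4,431,000,000,000,000 bytes
1 TiB = 1,099,511,627,776 bytes
4,431,000,000,000,000 / 1,099,511,627,776 = 4,029.971 TiB

4,029.971 TiB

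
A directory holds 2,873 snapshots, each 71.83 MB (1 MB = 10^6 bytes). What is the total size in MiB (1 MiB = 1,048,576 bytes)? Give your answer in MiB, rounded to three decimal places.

196,807.470 MiB

Total = 2,873 × 71.83 MB = 206367.59 MB
= 206367.59 × 1,000,000 bytes = 206,367,590,000 bytes
1 MiB = 1,048,576 bytes
206,367,590,000 / 1,048,576 = 196,807.470 MiB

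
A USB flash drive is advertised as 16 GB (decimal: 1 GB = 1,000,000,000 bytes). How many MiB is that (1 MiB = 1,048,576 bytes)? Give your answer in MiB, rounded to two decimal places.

16 GB × 1,000,000,000 bytes/GB = 16,000,000,000 bytes
1 MiB = 1,048,576 bytes
16,000,000,000 / 1,048,576 = 15,258.79 MiB

15,258.79 MiB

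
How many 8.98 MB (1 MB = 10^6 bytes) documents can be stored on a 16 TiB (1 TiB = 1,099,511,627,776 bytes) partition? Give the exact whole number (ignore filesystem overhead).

Capacity: 16 TiB = 17,592,186,044,416 bytes
Per item: 8.98 MB = 8,980,000 bytes
⌊17,592,186,044,416 / 8,980,000⌋ = 1,959,040

1,959,040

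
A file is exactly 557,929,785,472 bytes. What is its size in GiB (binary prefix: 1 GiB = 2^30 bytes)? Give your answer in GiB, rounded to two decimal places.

557,929,785,472 bytes given.
1 GiB = 2^30 bytes = 1,073,741,824 bytes
557,929,785,472 / 1,073,741,824 = 519.61 GiB

519.61 GiB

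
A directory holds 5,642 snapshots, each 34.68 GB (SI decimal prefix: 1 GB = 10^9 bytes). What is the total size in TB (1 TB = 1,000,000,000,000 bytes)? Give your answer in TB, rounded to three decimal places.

195.665 TB

Total = 5,642 × 34.68 GB = 195664.56 GB
= 195664.56 × 1,000,000,000 bytes = 195,664,560,000,000 bytes
1 TB = 1,000,000,000,000 bytes
195,664,560,000,000 / 1,000,000,000,000 = 195.665 TB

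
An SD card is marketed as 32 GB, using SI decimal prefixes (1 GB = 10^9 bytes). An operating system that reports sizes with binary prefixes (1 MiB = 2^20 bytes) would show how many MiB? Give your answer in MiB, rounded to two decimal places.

32 GB = 32 × 10^9 bytes = 32,000,000,000 bytes
1 MiB = 2^20 bytes = 1,048,576 bytes
32,000,000,000 / 1,048,576 = 30,517.58 MiB

30,517.58 MiB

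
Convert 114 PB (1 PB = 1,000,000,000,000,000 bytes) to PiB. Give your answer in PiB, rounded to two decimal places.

114 PB = 114 × 10^15 bytes = 114,000,000,000,000,000 bytes
1 PiB = 1,125,899,906,842,624 bytes
114,000,000,000,000,000 / 1,125,899,906,842,624 = 101.25 PiB

101.25 PiB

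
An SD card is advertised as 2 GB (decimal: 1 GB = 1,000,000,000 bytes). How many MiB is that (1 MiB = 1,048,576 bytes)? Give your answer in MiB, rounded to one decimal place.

2 GB × 1,000,000,000 bytes/GB = 2,000,000,000 bytes
1 MiB = 2^20 bytes = 1,048,576 bytes
2,000,000,000 / 1,048,576 = 1,907.3 MiB

1,907.3 MiB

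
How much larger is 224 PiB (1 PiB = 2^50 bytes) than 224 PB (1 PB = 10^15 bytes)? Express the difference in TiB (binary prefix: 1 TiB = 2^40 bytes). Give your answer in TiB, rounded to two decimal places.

224 PiB = 224 × 1,125,899,906,842,624 = 252,201,579,132,747,776 bytes
224 PB = 224 × 1,000,000,000,000,000 = 224,000,000,000,000,000 bytes
difference = 28,201,579,132,747,776 bytes
28,201,579,132,747,776 / 1,099,511,627,776 = 25,649.19 TiB

25,649.19 TiB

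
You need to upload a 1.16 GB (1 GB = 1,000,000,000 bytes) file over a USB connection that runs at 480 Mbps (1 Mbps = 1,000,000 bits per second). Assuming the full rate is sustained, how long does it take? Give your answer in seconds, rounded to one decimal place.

1.16 GB = 1,160,000,000 bytes = 9,280,000,000 bits
480 Mbps = 480,000,000 bits/s
time = 9,280,000,000 / 480,000,000 = 19.3 s

19.3 seconds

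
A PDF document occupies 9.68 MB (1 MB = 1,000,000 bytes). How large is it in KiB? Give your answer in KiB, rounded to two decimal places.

9.68 MB = 9.68 × 10^6 bytes = 9,680,000 bytes
1 KiB = 1,024 bytes
9,680,000 / 1,024 = 9,453.13 KiB

9,453.13 KiB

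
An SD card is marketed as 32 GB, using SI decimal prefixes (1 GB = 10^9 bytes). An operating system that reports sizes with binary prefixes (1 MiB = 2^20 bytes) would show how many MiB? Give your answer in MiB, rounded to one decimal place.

30,517.6 MiB

32 GB × 1,000,000,000 bytes/GB = 32,000,000,000 bytes
1 MiB = 2^20 bytes = 1,048,576 bytes
32,000,000,000 / 1,048,576 = 30,517.6 MiB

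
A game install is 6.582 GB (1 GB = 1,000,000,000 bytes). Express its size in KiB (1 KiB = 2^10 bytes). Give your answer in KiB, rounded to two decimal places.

6.582 GB × 1,000,000,000 bytes/GB = 6,582,000,000 bytes
1 KiB = 2^10 bytes = 1,024 bytes
6,582,000,000 / 1,024 = 6,427,734.38 KiB

6,427,734.38 KiB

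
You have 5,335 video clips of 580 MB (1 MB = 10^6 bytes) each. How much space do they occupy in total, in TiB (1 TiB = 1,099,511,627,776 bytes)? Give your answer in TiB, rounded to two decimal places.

Total = 5,335 × 580 MB = 3,094,300 MB
= 3,094,300 × 1,000,000 bytes = 3,094,300,000,000 bytes
1 TiB = 1,099,511,627,776 bytes
3,094,300,000,000 / 1,099,511,627,776 = 2.81 TiB

2.81 TiB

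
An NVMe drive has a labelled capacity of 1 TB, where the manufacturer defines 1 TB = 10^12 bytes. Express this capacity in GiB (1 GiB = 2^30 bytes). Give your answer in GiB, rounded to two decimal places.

1 TB = 1 × 10^12 bytes = 1,000,000,000,000 bytes
1 GiB = 1,073,741,824 bytes
1,000,000,000,000 / 1,073,741,824 = 931.32 GiB

931.32 GiB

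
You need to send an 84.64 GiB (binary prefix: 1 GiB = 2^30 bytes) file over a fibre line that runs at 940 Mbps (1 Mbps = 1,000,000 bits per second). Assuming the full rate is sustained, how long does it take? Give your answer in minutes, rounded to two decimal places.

12.89 minutes

84.64 GiB = 90,881,507,983.36 bytes = 727,052,063,866.88 bits
940 Mbps = 940,000,000 bits/s
time = 727,052,063,866.88 / 940,000,000 = 773.460 s
773.460 s / 60 = 12.89 minutes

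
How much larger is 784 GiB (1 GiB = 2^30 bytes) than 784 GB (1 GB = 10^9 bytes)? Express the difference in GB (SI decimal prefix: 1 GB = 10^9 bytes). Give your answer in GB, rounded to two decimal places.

57.81 GB

784 GiB = 784 × 1,073,741,824 = 841,813,590,016 bytes
784 GB = 784 × 1,000,000,000 = 784,000,000,000 bytes
difference = 57,813,590,016 bytes
57,813,590,016 / 1,000,000,000 = 57.81 GB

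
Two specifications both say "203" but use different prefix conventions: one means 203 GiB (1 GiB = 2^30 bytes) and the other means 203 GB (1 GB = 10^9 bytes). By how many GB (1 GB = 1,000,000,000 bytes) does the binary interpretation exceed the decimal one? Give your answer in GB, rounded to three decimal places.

203 GiB = 203 × 1,073,741,824 = 217,969,590,272 bytes
203 GB = 203 × 1,000,000,000 = 203,000,000,000 bytes
difference = 14,969,590,272 bytes
14,969,590,272 / 1,000,000,000 = 14.970 GB

14.970 GB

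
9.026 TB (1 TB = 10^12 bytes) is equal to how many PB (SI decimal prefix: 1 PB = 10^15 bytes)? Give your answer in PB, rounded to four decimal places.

0.0090 PB

9.026 TB = 9.026 × 10^12 bytes = 9,026,000,000,000 bytes
1 PB = 1,000,000,000,000,000 bytes
9,026,000,000,000 / 1,000,000,000,000,000 = 0.0090 PB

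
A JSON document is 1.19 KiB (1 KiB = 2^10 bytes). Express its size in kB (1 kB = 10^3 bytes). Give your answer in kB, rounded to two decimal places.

1.19 KiB × 1,024 bytes/KiB = 1,218.56 bytes
1 kB = 10^3 bytes = 1,000 bytes
1,218.56 / 1,000 = 1.22 kB

1.22 kB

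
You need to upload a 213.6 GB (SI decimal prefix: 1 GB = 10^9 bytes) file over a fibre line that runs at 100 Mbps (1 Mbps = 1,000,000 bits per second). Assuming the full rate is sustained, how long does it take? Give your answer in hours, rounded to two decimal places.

4.75 hours

213.6 GB = 213,600,000,000 bytes = 1,708,800,000,000 bits
100 Mbps = 100,000,000 bits/s
time = 1,708,800,000,000 / 100,000,000 = 17,088.0000 s
17,088.0000 s / 3600 = 4.75 hours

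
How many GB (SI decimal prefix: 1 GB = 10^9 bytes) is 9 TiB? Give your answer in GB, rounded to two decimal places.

9,895.60 GB

9 TiB = 9 × 2^40 bytes = 9,895,604,649,984 bytes
1 GB = 10^9 bytes = 1,000,000,000 bytes
9,895,604,649,984 / 1,000,000,000 = 9,895.60 GB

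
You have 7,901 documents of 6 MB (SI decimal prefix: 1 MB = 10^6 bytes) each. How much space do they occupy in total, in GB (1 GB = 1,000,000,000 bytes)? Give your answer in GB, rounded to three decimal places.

Total = 7,901 × 6 MB = 47,406 MB
= 47,406 × 1,000,000 bytes = 47,406,000,000 bytes
1 GB = 1,000,000,000 bytes
47,406,000,000 / 1,000,000,000 = 47.406 GB

47.406 GB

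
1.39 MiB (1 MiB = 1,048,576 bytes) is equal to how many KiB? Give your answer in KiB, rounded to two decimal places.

1,423.36 KiB

1.39 MiB = 1.39 × 2^20 bytes = 1,457,520.64 bytes
1 KiB = 2^10 bytes = 1,024 bytes
1,457,520.64 / 1,024 = 1,423.36 KiB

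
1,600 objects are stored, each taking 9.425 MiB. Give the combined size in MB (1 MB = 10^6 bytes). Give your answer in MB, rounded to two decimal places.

Total = 1,600 × 9.425 MiB = 15,080 MiB
= 15,080 × 1,048,576 bytes = 15,812,526,080 bytes
1 MB = 1,000,000 bytes
15,812,526,080 / 1,000,000 = 15,812.53 MB

15,812.53 MB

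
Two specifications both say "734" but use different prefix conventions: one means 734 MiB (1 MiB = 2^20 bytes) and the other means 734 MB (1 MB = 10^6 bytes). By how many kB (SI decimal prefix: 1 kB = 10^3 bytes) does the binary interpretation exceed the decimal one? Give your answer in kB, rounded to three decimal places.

35,654.784 kB

734 MiB = 734 × 1,048,576 = 769,654,784 bytes
734 MB = 734 × 1,000,000 = 734,000,000 bytes
difference = 35,654,784 bytes
35,654,784 / 1,000 = 35,654.784 kB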